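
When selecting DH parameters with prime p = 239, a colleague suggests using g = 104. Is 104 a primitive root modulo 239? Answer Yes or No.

φ(239) = 239 − 1 = 238 = 2 · 7 · 17.
It suffices to check that the order of 104 is not a proper divisor of 238: compute 104^(238/q) for q ∈ {2, 7, 17}.
104^119 ≡ 238 (mod 239)  [q = 2: ≢ 1 ✓]
104^34 ≡ 201 (mod 239)  [q = 7: ≢ 1 ✓]
104^14 ≡ 36 (mod 239)  [q = 17: ≢ 1 ✓]
Every test exponent gives a nontrivial residue, hence 104 generates the full group.

Yes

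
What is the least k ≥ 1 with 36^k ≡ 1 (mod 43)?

3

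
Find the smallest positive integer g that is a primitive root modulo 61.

2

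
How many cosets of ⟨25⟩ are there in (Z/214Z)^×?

2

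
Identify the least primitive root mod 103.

5

φ(103) = 103 − 1 = 102 = 2 · 3 · 17.
g is a primitive root iff g^(102/q) ≢ 1 (mod 103) for each prime q ∈ {2, 3, 17}.
g = 2: 2^51 ≡ 1 — hits 1, so not a primitive root.
g = 3: 3^51 ≡ 102; 3^34 ≡ 1 — hits 1, so not a primitive root.
g = 4: 4^51 ≡ 1 — hits 1, so not a primitive root.
g = 5: 5^51 ≡ 102; 5^34 ≡ 56; 5^6 ≡ 72 — none is 1, so 5 is a primitive root.
So 5 is the smallest generator of (Z/103Z)^×.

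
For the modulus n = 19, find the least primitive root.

φ(19) = 19 − 1 = 18 = 2 · 3^2.
Test candidates g = 2, 3, … against the prime factors q ∈ {2, 3} of φ(19): g is a generator iff g^(18/q) ≢ 1 for every such q.
g = 2: 2^9 ≡ 18; 2^6 ≡ 7 — none is 1, so 2 is a primitive root.
Hence the least primitive root of 19 is 2.

2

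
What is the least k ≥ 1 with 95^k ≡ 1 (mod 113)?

Since 95 ∈ (Z/113Z)^×, its order divides φ(113) = 113 − 1 = 112 = 2^4 · 7.
Divisors of 112: 1, 2, 4, 7, 8, 14, 16, 28, 56, 112.
Check 95^d mod 113 for each divisor in increasing order:
95^1 ≡ 95 (mod 113)
95^2 ≡ 98 (mod 113)
95^4 ≡ 112 (mod 113)
95^7 ≡ 69 (mod 113)
95^8 ≡ 1 (mod 113) ✓
Hence ord(95) = 8.

8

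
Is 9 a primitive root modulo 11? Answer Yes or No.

φ(11) = 11 − 1 = 10 = 2 · 5.
An element g generates (Z/11Z)^× iff g^(10/q) ≢ 1 (mod 11) for each prime q ∈ {2, 5}.
9^5 ≡ 1 (mod 11)  [q = 2: ≡ 1 ✗]
9^2 ≡ 4 (mod 11)  [q = 5: ≢ 1 ✓]
Since 9^5 ≡ 1, the order of 9 divides 5 < 10, so 9 is not a primitive root.

No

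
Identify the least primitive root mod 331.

3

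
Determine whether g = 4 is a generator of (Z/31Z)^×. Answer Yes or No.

No

φ(31) = 31 − 1 = 30 = 2 · 3 · 5.
An element g generates (Z/31Z)^× iff g^(30/q) ≢ 1 (mod 31) for each prime q ∈ {2, 3, 5}.
4^15 ≡ 1 (mod 31)  [q = 2: ≡ 1 ✗]
4^10 ≡ 1 (mod 31)  [q = 3: ≡ 1 ✗]
4^6 ≡ 4 (mod 31)  [q = 5: ≢ 1 ✓]
The check at q = 2 fails, so 4 generates a proper subgroup.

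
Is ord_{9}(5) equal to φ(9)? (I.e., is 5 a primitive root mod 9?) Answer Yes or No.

φ(9) = φ(3^2) = 3·(3−1) = 6 = 2 · 3.
5 is a primitive root mod 9 iff 5^(φ(9)/q) ≢ 1 for every prime q | φ(9), i.e. q ∈ {2, 3}.
5^3 ≡ 8 (mod 9)  [q = 2: ≢ 1 ✓]
5^2 ≡ 7 (mod 9)  [q = 3: ≢ 1 ✓]
Every test exponent gives a nontrivial residue, hence 5 generates the full group.

Yes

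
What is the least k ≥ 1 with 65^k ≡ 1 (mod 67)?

33

By Lagrange's theorem, ord_67(65) divides φ(67) = 67 − 1 = 66 = 2 · 3 · 11.
Divisors of 66: 1, 2, 3, 6, 11, 22, 33, 66.
Check 65^d mod 67 for each divisor in increasing order:
65^1 ≡ 65
65^2 ≡ 4
65^3 ≡ 59
65^6 ≡ 64
65^11 ≡ 29
65^22 ≡ 37
65^33 ≡ 1
So ord_67(65) = 33.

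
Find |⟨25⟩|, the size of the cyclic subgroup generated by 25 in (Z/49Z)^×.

21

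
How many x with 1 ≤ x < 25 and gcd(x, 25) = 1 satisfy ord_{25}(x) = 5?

4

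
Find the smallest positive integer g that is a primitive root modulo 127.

3

φ(127) = 127 − 1 = 126 = 2 · 3^2 · 7.
Test candidates g = 2, 3, … against the prime factors q ∈ {2, 3, 7} of φ(127): g is a generator iff g^(126/q) ≢ 1 for every such q.
g = 2: 2^63 ≡ 1 — hits 1, so not a primitive root.
g = 3: 3^63 ≡ 126; 3^42 ≡ 107; 3^18 ≡ 4 — none is 1, so 3 is a primitive root.
The smallest primitive root modulo 127 is 3.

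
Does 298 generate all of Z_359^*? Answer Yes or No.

φ(359) = 359 − 1 = 358 = 2 · 179.
It suffices to check that the order of 298 is not a proper divisor of 358: compute 298^(358/q) for q ∈ {2, 179}.
298^179 ≡ 1 (mod 359)  [q = 2: ≡ 1 ✗]
298^2 ≡ 131 (mod 359)  [q = 179: ≢ 1 ✓]
The check at q = 2 fails, so 298 generates a proper subgroup.

No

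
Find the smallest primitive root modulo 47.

5

φ(47) = 47 − 1 = 46 = 2 · 23.
Test candidates g = 2, 3, … against the prime factors q ∈ {2, 23} of φ(47): g is a generator iff g^(46/q) ≢ 1 for every such q.
g = 2: 2^23 ≡ 1 — hits 1, so not a primitive root.
g = 3: 3^23 ≡ 1 — hits 1, so not a primitive root.
g = 4: 4^23 ≡ 1 — hits 1, so not a primitive root.
g = 5: 5^23 ≡ 46; 5^2 ≡ 25 — none is 1, so 5 is a primitive root.
Hence the least primitive root of 47 is 5.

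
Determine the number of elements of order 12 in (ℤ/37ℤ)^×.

φ(37) = 37 − 1 = 36 = 2^2 · 3^2.
In a cyclic group of order 36, there are φ(d) elements of order d for each divisor d of 36, and zero for non-divisors.
12 = 2^2 · 3 divides 36, and φ(12) = 4.

4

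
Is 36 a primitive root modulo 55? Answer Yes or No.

No

55 = 5 · 11 is a product of two distinct odd primes, so (Z/55Z)^× ≅ (Z/5Z)^× × (Z/11Z)^× is not cyclic.
No primitive root modulo 55 exists; in particular 36 is not one.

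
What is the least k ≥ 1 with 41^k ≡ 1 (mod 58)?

ord(41) | φ(58) = φ(2)·φ(29) = 1·28 = 28 = 2^2 · 7.
Divisors of 28: 1, 2, 4, 7, 14, 28.
Test each divisor d:
41^1 ≡ 41 (mod 58)
41^2 ≡ 57 (mod 58)
41^4 ≡ 1 (mod 58) ✓
The smallest such exponent is 4, so the order of 41 is 4.

4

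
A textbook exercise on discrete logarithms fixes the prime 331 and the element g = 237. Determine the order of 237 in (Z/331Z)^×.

330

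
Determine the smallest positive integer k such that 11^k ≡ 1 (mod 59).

58

ord(11) | φ(59) = 59 − 1 = 58 = 2 · 29.
Divisors of 58: 1, 2, 29, 58.
Compute 11^d (mod 59) for the divisors d until we hit 1:
11^1 ≡ 11 (mod 59)
11^2 ≡ 3 (mod 59)
11^29 ≡ 58 (mod 59)
11^58 ≡ 1 (mod 59) ✓
So ord_59(11) = 58.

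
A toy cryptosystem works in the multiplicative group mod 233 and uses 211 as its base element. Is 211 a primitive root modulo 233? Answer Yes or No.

Yes

φ(233) = 233 − 1 = 232 = 2^3 · 29.
211 is a primitive root mod 233 iff 211^(φ(233)/q) ≢ 1 for every prime q | φ(233), i.e. q ∈ {2, 29}.
211^116 ≡ 232 (mod 233)  [q = 2: ≢ 1 ✓]
211^8 ≡ 126 (mod 233)  [q = 29: ≢ 1 ✓]
All checks pass, so 211 has order 232 and is a primitive root modulo 233.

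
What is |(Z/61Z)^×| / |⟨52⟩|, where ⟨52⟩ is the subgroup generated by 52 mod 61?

By Lagrange's theorem, ord_61(52) divides φ(61) = 61 − 1 = 60 = 2^2 · 3 · 5.
Divisors of 60: 1, 2, 3, 4, 5, 6, 10, 12, 15, 20, 30, 60.
Compute 52^d (mod 61) for the divisors d until we hit 1:
52^1 ≡ 52 (mod 61)
52^2 ≡ 20 (mod 61)
52^3 ≡ 3 (mod 61)
52^4 ≡ 34 (mod 61)
52^5 ≡ 60 (mod 61)
52^6 ≡ 9 (mod 61)
52^10 ≡ 1 (mod 61) ✓
So ord_61(52) = 10, hence |⟨52⟩| = 10.
[(Z/61Z)^× : ⟨52⟩] = 60/10 = 6.

6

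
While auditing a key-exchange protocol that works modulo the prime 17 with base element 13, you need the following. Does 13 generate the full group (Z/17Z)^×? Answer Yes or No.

φ(17) = 17 − 1 = 16 = 2^4.
Test 13^(16/q) mod 17 for each prime factor q of 16:
13^8 ≡ 1 (mod 17)  [q = 2: ≡ 1 ✗]
Since 13^8 ≡ 1, the order of 13 divides 8 < 16, so 13 is not a primitive root.

No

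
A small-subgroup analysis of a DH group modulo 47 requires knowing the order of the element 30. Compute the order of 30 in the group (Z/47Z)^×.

46

The order of 30 must divide φ(47) = 47 − 1 = 46 = 2 · 23.
Divisors of 46: 1, 2, 23, 46.
Evaluate successive powers at the divisors of 46:
30^1 ≡ 30
30^2 ≡ 7
30^23 ≡ 46
30^46 ≡ 1
So ord_47(30) = 46.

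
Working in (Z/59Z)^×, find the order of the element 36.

Since 36 ∈ (Z/59Z)^×, its order divides φ(59) = 59 − 1 = 58 = 2 · 29.
Divisors of 58: 1, 2, 29, 58.
Check 36^d mod 59 for each divisor in increasing order:
36^1 ≡ 36 (mod 59)
36^2 ≡ 57 (mod 59)
36^29 ≡ 1 (mod 59) ✓
Therefore the multiplicative order of 36 modulo 59 is 29.

29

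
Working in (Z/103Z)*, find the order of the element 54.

102

ord(54) | φ(103) = 103 − 1 = 102 = 2 · 3 · 17.
Divisors of 102: 1, 2, 3, 6, 17, 34, 51, 102.
Check 54^d mod 103 for each divisor in increasing order:
54^1 ≡ 54 (mod 103)
54^2 ≡ 32 (mod 103)
54^3 ≡ 80 (mod 103)
54^6 ≡ 14 (mod 103)
54^17 ≡ 47 (mod 103)
54^34 ≡ 46 (mod 103)
54^51 ≡ 102 (mod 103)
54^102 ≡ 1 (mod 103) ✓
Hence ord(54) = 102.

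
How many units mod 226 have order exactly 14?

φ(226) = φ(2)·φ(113) = 1·112 = 112 = 2^4 · 7.
Since (Z/226Z)^× is cyclic of order 112, the number of elements of order d is φ(d) when d | 112 and 0 otherwise.
14 = 2 · 7 divides 112, and φ(14) = 6.

6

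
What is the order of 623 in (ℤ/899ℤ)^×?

Since 623 ∈ (Z/899Z)^×, its order divides φ(899) = φ(29·31) = (29−1)·(31−1) = 28·30 = 840 = 2^3 · 3 · 5 · 7.
Divisors of 840: 1, 2, 3, 4, 5, 6, 7, 8, 10, 12, 14, 15, 20, 21, 24, 28, 30, 35, 40, 42, 56, 60, 70, 84, 105, 120, 140, 168, 210, 280, 420, 840.
Test each divisor d:
623^1 ≡ 623
623^2 ≡ 660
623^3 ≡ 337
623^4 ≡ 484
623^5 ≡ 367
623^6 ≡ 295
623^7 ≡ 389
623^8 ≡ 516
623^10 ≡ 738
623^12 ≡ 721
623^14 ≡ 289
623^15 ≡ 247
623^20 ≡ 749
623^21 ≡ 46
623^24 ≡ 219
623^28 ≡ 813
623^30 ≡ 776
623^35 ≡ 708
623^40 ≡ 25
623^42 ≡ 318
623^56 ≡ 204
623^60 ≡ 745
623^70 ≡ 521
623^84 ≡ 436
623^105 ≡ 278
623^120 ≡ 342
623^140 ≡ 842
623^168 ≡ 407
623^210 ≡ 869
623^280 ≡ 552
623^420 ≡ 1
The smallest such exponent is 420, so the order of 623 is 420.

420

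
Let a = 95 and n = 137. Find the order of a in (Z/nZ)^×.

The order of 95 must divide φ(137) = 137 − 1 = 136 = 2^3 · 17.
Divisors of 136: 1, 2, 4, 8, 17, 34, 68, 136.
Evaluate successive powers at the divisors of 136:
95^1 ≡ 95 (mod 137)
95^2 ≡ 120 (mod 137)
95^4 ≡ 15 (mod 137)
95^8 ≡ 88 (mod 137)
95^17 ≡ 127 (mod 137)
95^34 ≡ 100 (mod 137)
95^68 ≡ 136 (mod 137)
95^136 ≡ 1 (mod 137) ✓
Therefore the multiplicative order of 95 modulo 137 is 136.

136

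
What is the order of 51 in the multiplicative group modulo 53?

52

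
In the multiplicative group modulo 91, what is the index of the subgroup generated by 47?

6

The order of 47 must divide φ(91) = φ(7·13) = (7−1)·(13−1) = 6·12 = 72 = 2^3 · 3^2.
Divisors of 72: 1, 2, 3, 4, 6, 8, 9, 12, 18, 24, 36, 72.
Evaluate successive powers at the divisors of 72:
47^1 ≡ 47 (mod 91)
47^2 ≡ 25 (mod 91)
47^3 ≡ 83 (mod 91)
47^4 ≡ 79 (mod 91)
47^6 ≡ 64 (mod 91)
47^8 ≡ 53 (mod 91)
47^9 ≡ 34 (mod 91)
47^12 ≡ 1 (mod 91) ✓
The order of 47 is 12, so the subgroup it generates has 12 elements.
[(Z/91Z)^× : ⟨47⟩] = 72/12 = 6.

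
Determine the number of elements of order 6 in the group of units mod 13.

2

φ(13) = 13 − 1 = 12 = 2^2 · 3.
In a cyclic group of order 12, there are φ(d) elements of order d for each divisor d of 12, and zero for non-divisors.
6 = 2 · 3 divides 12, and φ(6) = 2.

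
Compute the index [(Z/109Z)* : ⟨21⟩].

4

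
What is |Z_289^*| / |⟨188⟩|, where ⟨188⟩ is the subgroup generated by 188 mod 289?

16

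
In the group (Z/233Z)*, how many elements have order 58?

φ(233) = 233 − 1 = 232 = 2^3 · 29.
Since (Z/233Z)^× is cyclic of order 232, the number of elements of order d is φ(d) when d | 232 and 0 otherwise.
58 = 2 · 29 divides 232, and φ(58) = 28.

28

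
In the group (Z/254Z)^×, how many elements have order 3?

φ(254) = φ(2)·φ(127) = 1·126 = 126 = 2 · 3^2 · 7.
Since (Z/254Z)^× is cyclic of order 126, the number of elements of order d is φ(d) when d | 126 and 0 otherwise.
3 | 126, and φ(3) = 3 − 1 = 2.

2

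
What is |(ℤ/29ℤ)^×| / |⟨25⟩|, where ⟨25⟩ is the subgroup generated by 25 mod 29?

4

By Lagrange's theorem, ord_29(25) divides φ(29) = 29 − 1 = 28 = 2^2 · 7.
Divisors of 28: 1, 2, 4, 7, 14, 28.
Check 25^d mod 29 for each divisor in increasing order:
25^1 ≡ 25 (mod 29)
25^2 ≡ 16 (mod 29)
25^4 ≡ 24 (mod 29)
25^7 ≡ 1 (mod 29) ✓
Thus |⟨25⟩| = ord(25) = 7.
[(Z/29Z)^× : ⟨25⟩] = 28/7 = 4.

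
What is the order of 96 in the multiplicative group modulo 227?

Since 96 ∈ (Z/227Z)^×, its order divides φ(227) = 227 − 1 = 226 = 2 · 113.
Divisors of 226: 1, 2, 113, 226.
Check 96^d mod 227 for each divisor in increasing order:
96^1 ≡ 96 (mod 227)
96^2 ≡ 136 (mod 227)
96^113 ≡ 226 (mod 227)
96^226 ≡ 1 (mod 227) ✓
Hence ord(96) = 226.

226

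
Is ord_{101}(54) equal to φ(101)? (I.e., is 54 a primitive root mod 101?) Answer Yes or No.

No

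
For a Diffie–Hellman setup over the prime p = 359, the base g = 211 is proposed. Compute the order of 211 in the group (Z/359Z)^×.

358

Since 211 ∈ (Z/359Z)^×, its order divides φ(359) = 359 − 1 = 358 = 2 · 179.
Divisors of 358: 1, 2, 179, 358.
Check 211^d mod 359 for each divisor in increasing order:
211^1 ≡ 211 (mod 359)
211^2 ≡ 5 (mod 359)
211^179 ≡ 358 (mod 359)
211^358 ≡ 1 (mod 359) ✓
Hence ord(211) = 358.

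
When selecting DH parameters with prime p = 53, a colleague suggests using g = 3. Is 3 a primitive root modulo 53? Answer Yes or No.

Yes

φ(53) = 53 − 1 = 52 = 2^2 · 13.
Test 3^(52/q) mod 53 for each prime factor q of 52:
3^26 ≡ 52 (mod 53)  [q = 2: ≢ 1 ✓]
3^4 ≡ 28 (mod 53)  [q = 13: ≢ 1 ✓]
None equal 1, so ord_53(3) = 52: 3 is a primitive root.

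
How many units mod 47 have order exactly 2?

φ(47) = 47 − 1 = 46 = 2 · 23.
(Z/47Z)^× is cyclic (|G| = 46); a cyclic group of order m has exactly φ(d) elements of each order d | m, and none otherwise.
2 | 46, and φ(2) = 2 − 1 = 1.

1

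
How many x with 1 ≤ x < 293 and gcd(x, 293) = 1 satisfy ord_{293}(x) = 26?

0

φ(293) = 293 − 1 = 292 = 2^2 · 73.
In a cyclic group of order 292, there are φ(d) elements of order d for each divisor d of 292, and zero for non-divisors.
Since 26 ∤ 292, the count is 0.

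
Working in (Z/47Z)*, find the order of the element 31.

46

Since 31 ∈ (Z/47Z)^×, its order divides φ(47) = 47 − 1 = 46 = 2 · 23.
Divisors of 46: 1, 2, 23, 46.
Check 31^d mod 47 for each divisor in increasing order:
31^1 ≡ 31 (mod 47)
31^2 ≡ 21 (mod 47)
31^23 ≡ 46 (mod 47)
31^46 ≡ 1 (mod 47) ✓
Therefore the multiplicative order of 31 modulo 47 is 46.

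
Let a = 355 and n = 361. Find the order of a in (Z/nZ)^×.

342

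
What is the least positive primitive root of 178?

φ(178) = φ(2)·φ(89) = 1·88 = 88 = 2^3 · 11.
Test candidates g = 2, 3, … against the prime factors q ∈ {2, 11} of φ(178): g is a generator iff g^(88/q) ≢ 1 for every such q.
g = 2: gcd(2, 178) = 2 > 1, not a unit — skip.
g = 3: 3^44 ≡ 177; 3^8 ≡ 153 — none is 1, so 3 is a primitive root.
So 3 is the smallest generator of (Z/178Z)^×.

3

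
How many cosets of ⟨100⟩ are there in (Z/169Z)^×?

4

The order of 100 must divide φ(169) = φ(13^2) = 13·(13−1) = 156 = 2^2 · 3 · 13.
Divisors of 156: 1, 2, 3, 4, 6, 12, 13, 26, 39, 52, 78, 156.
Test each divisor d:
100^1 ≡ 100 (mod 169)
100^2 ≡ 29 (mod 169)
100^3 ≡ 27 (mod 169)
100^4 ≡ 165 (mod 169)
100^6 ≡ 53 (mod 169)
100^12 ≡ 105 (mod 169)
100^13 ≡ 22 (mod 169)
100^26 ≡ 146 (mod 169)
100^39 ≡ 1 (mod 169) ✓
The order of 100 is 39, so the subgroup it generates has 39 elements.
Index = |(Z/169Z)^×| / |⟨100⟩| = 156 / 39 = 4.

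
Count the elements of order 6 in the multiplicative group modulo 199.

φ(199) = 199 − 1 = 198 = 2 · 3^2 · 11.
In a cyclic group of order 198, there are φ(d) elements of order d for each divisor d of 198, and zero for non-divisors.
6 = 2 · 3 divides 198, and φ(6) = 2.

2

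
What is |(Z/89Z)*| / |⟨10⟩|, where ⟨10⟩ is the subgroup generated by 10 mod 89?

2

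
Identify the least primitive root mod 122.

φ(122) = φ(2)·φ(61) = 1·60 = 60 = 2^2 · 3 · 5.
Test candidates g = 2, 3, … against the prime factors q ∈ {2, 3, 5} of φ(122): g is a generator iff g^(60/q) ≢ 1 for every such q.
g = 2: gcd(2, 122) = 2 > 1, not a unit — skip.
g = 3: 3^30 ≡ 1 — hits 1, so not a primitive root.
g = 4: gcd(4, 122) = 2 > 1, not a unit — skip.
g = 5: 5^30 ≡ 1 — hits 1, so not a primitive root.
g = 6: gcd(6, 122) = 2 > 1, not a unit — skip.
g = 7: 7^30 ≡ 121; 7^20 ≡ 47; 7^12 ≡ 95 — none is 1, so 7 is a primitive root.
So 7 is the smallest generator of (Z/122Z)^×.

7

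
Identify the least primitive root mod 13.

φ(13) = 13 − 1 = 12 = 2^2 · 3.
g is a primitive root iff g^(12/q) ≢ 1 (mod 13) for each prime q ∈ {2, 3}.
g = 2: 2^6 ≡ 12; 2^4 ≡ 3 — none is 1, so 2 is a primitive root.
Hence the least primitive root of 13 is 2.

2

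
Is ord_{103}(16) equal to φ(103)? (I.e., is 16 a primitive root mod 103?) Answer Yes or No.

No

φ(103) = 103 − 1 = 102 = 2 · 3 · 17.
It suffices to check that the order of 16 is not a proper divisor of 102: compute 16^(102/q) for q ∈ {2, 3, 17}.
16^51 ≡ 1 (mod 103)  [q = 2: ≡ 1 ✗]
16^34 ≡ 46 (mod 103)  [q = 3: ≢ 1 ✓]
16^6 ≡ 61 (mod 103)  [q = 17: ≢ 1 ✓]
Since 16^51 ≡ 1, the order of 16 divides 51 < 102, so 16 is not a primitive root.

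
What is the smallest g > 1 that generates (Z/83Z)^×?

2

φ(83) = 83 − 1 = 82 = 2 · 41.
Test candidates g = 2, 3, … against the prime factors q ∈ {2, 41} of φ(83): g is a generator iff g^(82/q) ≢ 1 for every such q.
g = 2: 2^41 ≡ 82; 2^2 ≡ 4 — none is 1, so 2 is a primitive root.
Hence the least primitive root of 83 is 2.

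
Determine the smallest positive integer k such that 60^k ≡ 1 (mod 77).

15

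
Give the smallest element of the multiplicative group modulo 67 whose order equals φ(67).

2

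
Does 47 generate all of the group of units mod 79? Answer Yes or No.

Yes

φ(79) = 79 − 1 = 78 = 2 · 3 · 13.
47 is a primitive root mod 79 iff 47^(φ(79)/q) ≢ 1 for every prime q | φ(79), i.e. q ∈ {2, 3, 13}.
47^39 ≡ 78 (mod 79)  [q = 2: ≢ 1 ✓]
47^26 ≡ 55 (mod 79)  [q = 3: ≢ 1 ✓]
47^6 ≡ 52 (mod 79)  [q = 13: ≢ 1 ✓]
Every test exponent gives a nontrivial residue, hence 47 generates the full group.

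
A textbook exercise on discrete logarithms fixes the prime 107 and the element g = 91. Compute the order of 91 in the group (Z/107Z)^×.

The order of 91 must divide φ(107) = 107 − 1 = 106 = 2 · 53.
Divisors of 106: 1, 2, 53, 106.
Check 91^d mod 107 for each divisor in increasing order:
91^1 ≡ 91 (mod 107)
91^2 ≡ 42 (mod 107)
91^53 ≡ 106 (mod 107)
91^106 ≡ 1 (mod 107) ✓
The smallest such exponent is 106, so the order of 91 is 106.

106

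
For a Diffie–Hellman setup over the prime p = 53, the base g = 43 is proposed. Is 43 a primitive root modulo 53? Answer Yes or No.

φ(53) = 53 − 1 = 52 = 2^2 · 13.
Test 43^(52/q) mod 53 for each prime factor q of 52:
43^26 ≡ 1 (mod 53)  [q = 2: ≡ 1 ✗]
43^4 ≡ 36 (mod 53)  [q = 13: ≢ 1 ✓]
The check at q = 2 fails, so 43 generates a proper subgroup.

No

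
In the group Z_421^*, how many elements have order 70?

φ(421) = 421 − 1 = 420 = 2^2 · 3 · 5 · 7.
Since (Z/421Z)^× is cyclic of order 420, the number of elements of order d is φ(d) when d | 420 and 0 otherwise.
70 = 2 · 5 · 7 divides 420, and φ(70) = 24.

24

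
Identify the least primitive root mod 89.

3

φ(89) = 89 − 1 = 88 = 2^3 · 11.
g is a primitive root iff g^(88/q) ≢ 1 (mod 89) for each prime q ∈ {2, 11}.
g = 2: 2^44 ≡ 1 — hits 1, so not a primitive root.
g = 3: 3^44 ≡ 88; 3^8 ≡ 64 — none is 1, so 3 is a primitive root.
Hence the least primitive root of 89 is 3.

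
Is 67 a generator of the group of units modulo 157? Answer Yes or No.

φ(157) = 157 − 1 = 156 = 2^2 · 3 · 13.
Test 67^(156/q) mod 157 for each prime factor q of 156:
67^78 ≡ 1 (mod 157)  [q = 2: ≡ 1 ✗]
67^52 ≡ 1 (mod 157)  [q = 3: ≡ 1 ✗]
67^12 ≡ 75 (mod 157)  [q = 13: ≢ 1 ✓]
Since 67^78 ≡ 1, the order of 67 divides 78 < 156, so 67 is not a primitive root.

No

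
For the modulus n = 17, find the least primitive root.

3

φ(17) = 17 − 1 = 16 = 2^4.
Test candidates g = 2, 3, … against the prime factors q ∈ {2} of φ(17): g is a generator iff g^(16/q) ≢ 1 for every such q.
g = 2: 2^8 ≡ 1 — hits 1, so not a primitive root.
g = 3: 3^8 ≡ 16 — none is 1, so 3 is a primitive root.
The smallest primitive root modulo 17 is 3.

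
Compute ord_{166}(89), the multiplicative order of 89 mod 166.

By Lagrange's theorem, ord_166(89) divides φ(166) = φ(2)·φ(83) = 1·82 = 82 = 2 · 41.
Divisors of 82: 1, 2, 41, 82.
Check 89^d mod 166 for each divisor in increasing order:
89^1 ≡ 89 (mod 166)
89^2 ≡ 119 (mod 166)
89^41 ≡ 165 (mod 166)
89^82 ≡ 1 (mod 166) ✓
Therefore the multiplicative order of 89 modulo 166 is 82.

82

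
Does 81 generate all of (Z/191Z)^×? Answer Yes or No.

No

φ(191) = 191 − 1 = 190 = 2 · 5 · 19.
Test 81^(190/q) mod 191 for each prime factor q of 190:
81^95 ≡ 1 (mod 191)  [q = 2: ≡ 1 ✗]
81^38 ≡ 49 (mod 191)  [q = 5: ≢ 1 ✓]
81^10 ≡ 160 (mod 191)  [q = 19: ≢ 1 ✓]
The check at q = 2 fails, so 81 generates a proper subgroup.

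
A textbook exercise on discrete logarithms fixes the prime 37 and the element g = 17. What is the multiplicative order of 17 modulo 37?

Since 17 ∈ (Z/37Z)^×, its order divides φ(37) = 37 − 1 = 36 = 2^2 · 3^2.
Divisors of 36: 1, 2, 3, 4, 6, 9, 12, 18, 36.
Test each divisor d:
17^1 ≡ 17 (mod 37)
17^2 ≡ 30 (mod 37)
17^3 ≡ 29 (mod 37)
17^4 ≡ 12 (mod 37)
17^6 ≡ 27 (mod 37)
17^9 ≡ 6 (mod 37)
17^12 ≡ 26 (mod 37)
17^18 ≡ 36 (mod 37)
17^36 ≡ 1 (mod 37) ✓
The smallest such exponent is 36, so the order of 17 is 36.

36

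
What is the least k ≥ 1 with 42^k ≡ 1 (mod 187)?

By Lagrange's theorem, ord_187(42) divides φ(187) = φ(11·17) = (11−1)·(17−1) = 10·16 = 160 = 2^5 · 5.
Divisors of 160: 1, 2, 4, 5, 8, 10, 16, 20, 32, 40, 80, 160.
Compute 42^d (mod 187) for the divisors d until we hit 1:
42^1 ≡ 42 (mod 187)
42^2 ≡ 81 (mod 187)
42^4 ≡ 16 (mod 187)
42^5 ≡ 111 (mod 187)
42^8 ≡ 69 (mod 187)
42^10 ≡ 166 (mod 187)
42^16 ≡ 86 (mod 187)
42^20 ≡ 67 (mod 187)
42^32 ≡ 103 (mod 187)
42^40 ≡ 1 (mod 187) ✓
Therefore the multiplicative order of 42 modulo 187 is 40.

40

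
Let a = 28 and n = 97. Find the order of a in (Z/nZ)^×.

Since 28 ∈ (Z/97Z)^×, its order divides φ(97) = 97 − 1 = 96 = 2^5 · 3.
Divisors of 96: 1, 2, 3, 4, 6, 8, 12, 16, 24, 32, 48, 96.
Test each divisor d:
28^1 ≡ 28 (mod 97)
28^2 ≡ 8 (mod 97)
28^3 ≡ 30 (mod 97)
28^4 ≡ 64 (mod 97)
28^6 ≡ 27 (mod 97)
28^8 ≡ 22 (mod 97)
28^12 ≡ 50 (mod 97)
28^16 ≡ 96 (mod 97)
28^24 ≡ 75 (mod 97)
28^32 ≡ 1 (mod 97) ✓
The smallest such exponent is 32, so the order of 28 is 32.

32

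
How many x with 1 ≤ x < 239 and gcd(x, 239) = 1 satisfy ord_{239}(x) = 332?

φ(239) = 239 − 1 = 238 = 2 · 7 · 17.
Since (Z/239Z)^× is cyclic of order 238, the number of elements of order d is φ(d) when d | 238 and 0 otherwise.
Here 238 is not a multiple of 332, so there are no elements of order 332.

0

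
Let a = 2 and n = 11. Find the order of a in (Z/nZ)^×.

10

By Lagrange's theorem, ord_11(2) divides φ(11) = 11 − 1 = 10 = 2 · 5.
Divisors of 10: 1, 2, 5, 10.
Compute 2^d (mod 11) for the divisors d until we hit 1:
2^1 ≡ 2
2^2 ≡ 4
2^5 ≡ 10
2^10 ≡ 1
Hence ord(2) = 10.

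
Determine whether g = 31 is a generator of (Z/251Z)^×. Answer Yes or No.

φ(251) = 251 − 1 = 250 = 2 · 5^3.
It suffices to check that the order of 31 is not a proper divisor of 250: compute 31^(250/q) for q ∈ {2, 5}.
31^125 ≡ 1 (mod 251)  [q = 2: ≡ 1 ✗]
31^50 ≡ 219 (mod 251)  [q = 5: ≢ 1 ✓]
The check at q = 2 fails, so 31 generates a proper subgroup.

No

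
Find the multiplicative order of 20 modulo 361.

19

Since 20 ∈ (Z/361Z)^×, its order divides φ(361) = φ(19^2) = 19·(19−1) = 342 = 2 · 3^2 · 19.
Divisors of 342: 1, 2, 3, 6, 9, 18, 19, 38, 57, 114, 171, 342.
Compute 20^d (mod 361) for the divisors d until we hit 1:
20^1 ≡ 20
20^2 ≡ 39
20^3 ≡ 58
20^6 ≡ 115
20^9 ≡ 172
20^18 ≡ 343
20^19 ≡ 1
The smallest such exponent is 19, so the order of 20 is 19.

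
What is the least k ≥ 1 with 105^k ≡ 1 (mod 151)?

15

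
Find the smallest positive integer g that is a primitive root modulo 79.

φ(79) = 79 − 1 = 78 = 2 · 3 · 13.
Test candidates g = 2, 3, … against the prime factors q ∈ {2, 3, 13} of φ(79): g is a generator iff g^(78/q) ≢ 1 for every such q.
g = 2: 2^39 ≡ 1 — hits 1, so not a primitive root.
g = 3: 3^39 ≡ 78; 3^26 ≡ 23; 3^6 ≡ 18 — none is 1, so 3 is a primitive root.
The smallest primitive root modulo 79 is 3.

3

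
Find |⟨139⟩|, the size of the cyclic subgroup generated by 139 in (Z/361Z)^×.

171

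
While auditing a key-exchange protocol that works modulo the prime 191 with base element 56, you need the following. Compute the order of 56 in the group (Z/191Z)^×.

190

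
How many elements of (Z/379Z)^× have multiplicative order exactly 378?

108

φ(379) = 379 − 1 = 378 = 2 · 3^3 · 7.
Since (Z/379Z)^× is cyclic of order 378, the number of elements of order d is φ(d) when d | 378 and 0 otherwise.
378 = 2 · 3^3 · 7 divides 378, and φ(378) = 108.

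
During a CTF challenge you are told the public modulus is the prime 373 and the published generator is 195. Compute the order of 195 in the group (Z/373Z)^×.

372

By Lagrange's theorem, ord_373(195) divides φ(373) = 373 − 1 = 372 = 2^2 · 3 · 31.
Divisors of 372: 1, 2, 3, 4, 6, 12, 31, 62, 93, 124, 186, 372.
Check 195^d mod 373 for each divisor in increasing order:
195^1 ≡ 195
195^2 ≡ 352
195^3 ≡ 8
195^4 ≡ 68
195^6 ≡ 64
195^12 ≡ 366
195^31 ≡ 173
195^62 ≡ 89
195^93 ≡ 104
195^124 ≡ 88
195^186 ≡ 372
195^372 ≡ 1
The smallest such exponent is 372, so the order of 195 is 372.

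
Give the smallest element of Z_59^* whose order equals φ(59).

φ(59) = 59 − 1 = 58 = 2 · 29.
g is a primitive root iff g^(58/q) ≢ 1 (mod 59) for each prime q ∈ {2, 29}.
g = 2: 2^29 ≡ 58; 2^2 ≡ 4 — none is 1, so 2 is a primitive root.
The smallest primitive root modulo 59 is 2.

2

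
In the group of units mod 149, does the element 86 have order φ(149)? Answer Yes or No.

No

φ(149) = 149 − 1 = 148 = 2^2 · 37.
An element g generates (Z/149Z)^× iff g^(148/q) ≢ 1 (mod 149) for each prime q ∈ {2, 37}.
86^74 ≡ 1 (mod 149)  [q = 2: ≡ 1 ✗]
86^4 ≡ 85 (mod 149)  [q = 37: ≢ 1 ✓]
The check at q = 2 fails, so 86 generates a proper subgroup.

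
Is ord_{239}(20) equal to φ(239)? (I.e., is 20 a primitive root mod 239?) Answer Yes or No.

No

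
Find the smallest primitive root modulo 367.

6

φ(367) = 367 − 1 = 366 = 2 · 3 · 61.
g is a primitive root iff g^(366/q) ≢ 1 (mod 367) for each prime q ∈ {2, 3, 61}.
g = 2: 2^183 ≡ 1 — hits 1, so not a primitive root.
g = 3: 3^183 ≡ 366; 3^122 ≡ 1 — hits 1, so not a primitive root.
g = 4: 4^183 ≡ 1 — hits 1, so not a primitive root.
g = 5: 5^183 ≡ 366; 5^122 ≡ 1 — hits 1, so not a primitive root.
g = 6: 6^183 ≡ 366; 6^122 ≡ 283; 6^6 ≡ 47 — none is 1, so 6 is a primitive root.
Hence the least primitive root of 367 is 6.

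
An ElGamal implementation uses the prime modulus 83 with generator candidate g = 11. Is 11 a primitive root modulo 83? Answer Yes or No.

No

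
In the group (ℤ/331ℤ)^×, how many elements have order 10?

4

φ(331) = 331 − 1 = 330 = 2 · 3 · 5 · 11.
(Z/331Z)^× is cyclic (|G| = 330); a cyclic group of order m has exactly φ(d) elements of each order d | m, and none otherwise.
10 = 2 · 5 divides 330, and φ(10) = 4.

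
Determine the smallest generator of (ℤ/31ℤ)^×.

3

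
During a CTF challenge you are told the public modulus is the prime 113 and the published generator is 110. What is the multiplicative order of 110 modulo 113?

Since 110 ∈ (Z/113Z)^×, its order divides φ(113) = 113 − 1 = 112 = 2^4 · 7.
Divisors of 112: 1, 2, 4, 7, 8, 14, 16, 28, 56, 112.
Check 110^d mod 113 for each divisor in increasing order:
110^1 ≡ 110
110^2 ≡ 9
110^4 ≡ 81
110^7 ≡ 73
110^8 ≡ 7
110^14 ≡ 18
110^16 ≡ 49
110^28 ≡ 98
110^56 ≡ 112
110^112 ≡ 1
The smallest such exponent is 112, so the order of 110 is 112.

112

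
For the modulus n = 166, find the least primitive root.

φ(166) = φ(2)·φ(83) = 1·82 = 82 = 2 · 41.
g is a primitive root iff g^(82/q) ≢ 1 (mod 166) for each prime q ∈ {2, 41}.
g = 2: gcd(2, 166) = 2 > 1, not a unit — skip.
g = 3: 3^41 ≡ 1 — hits 1, so not a primitive root.
g = 4: gcd(4, 166) = 2 > 1, not a unit — skip.
g = 5: 5^41 ≡ 165; 5^2 ≡ 25 — none is 1, so 5 is a primitive root.
So 5 is the smallest generator of (Z/166Z)^×.

5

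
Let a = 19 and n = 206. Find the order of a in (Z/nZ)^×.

51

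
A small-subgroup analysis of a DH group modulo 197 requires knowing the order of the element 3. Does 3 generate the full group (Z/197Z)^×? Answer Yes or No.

φ(197) = 197 − 1 = 196 = 2^2 · 7^2.
Test 3^(196/q) mod 197 for each prime factor q of 196:
3^98 ≡ 196 (mod 197)  [q = 2: ≢ 1 ✓]
3^28 ≡ 36 (mod 197)  [q = 7: ≢ 1 ✓]
None equal 1, so ord_197(3) = 196: 3 is a primitive root.

Yes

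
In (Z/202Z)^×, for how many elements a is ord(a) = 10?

4

φ(202) = φ(2)·φ(101) = 1·100 = 100 = 2^2 · 5^2.
(Z/202Z)^× is cyclic (|G| = 100); a cyclic group of order m has exactly φ(d) elements of each order d | m, and none otherwise.
10 = 2 · 5 divides 100, and φ(10) = 4.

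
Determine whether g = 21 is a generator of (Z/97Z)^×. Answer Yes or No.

Yes

φ(97) = 97 − 1 = 96 = 2^5 · 3.
An element g generates (Z/97Z)^× iff g^(96/q) ≢ 1 (mod 97) for each prime q ∈ {2, 3}.
21^48 ≡ 96 (mod 97)  [q = 2: ≢ 1 ✓]
21^32 ≡ 61 (mod 97)  [q = 3: ≢ 1 ✓]
None equal 1, so ord_97(21) = 96: 21 is a primitive root.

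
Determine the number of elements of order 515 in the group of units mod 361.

φ(361) = φ(19^2) = 19·(19−1) = 342 = 2 · 3^2 · 19.
Since (Z/361Z)^× is cyclic of order 342, the number of elements of order d is φ(d) when d | 342 and 0 otherwise.
515 does not divide 342, so no element of (Z/361Z)^× has order 515.

0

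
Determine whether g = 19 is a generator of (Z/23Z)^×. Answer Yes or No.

Yes

φ(23) = 23 − 1 = 22 = 2 · 11.
An element g generates (Z/23Z)^× iff g^(22/q) ≢ 1 (mod 23) for each prime q ∈ {2, 11}.
19^11 ≡ 22 (mod 23)  [q = 2: ≢ 1 ✓]
19^2 ≡ 16 (mod 23)  [q = 11: ≢ 1 ✓]
All checks pass, so 19 has order 22 and is a primitive root modulo 23.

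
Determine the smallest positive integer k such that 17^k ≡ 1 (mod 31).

30

Since 17 ∈ (Z/31Z)^×, its order divides φ(31) = 31 − 1 = 30 = 2 · 3 · 5.
Divisors of 30: 1, 2, 3, 5, 6, 10, 15, 30.
Test each divisor d:
17^1 ≡ 17 (mod 31)
17^2 ≡ 10 (mod 31)
17^3 ≡ 15 (mod 31)
17^5 ≡ 26 (mod 31)
17^6 ≡ 8 (mod 31)
17^10 ≡ 25 (mod 31)
17^15 ≡ 30 (mod 31)
17^30 ≡ 1 (mod 31) ✓
Therefore the multiplicative order of 17 modulo 31 is 30.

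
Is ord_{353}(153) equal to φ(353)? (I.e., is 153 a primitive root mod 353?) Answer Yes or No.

No

φ(353) = 353 − 1 = 352 = 2^5 · 11.
An element g generates (Z/353Z)^× iff g^(352/q) ≢ 1 (mod 353) for each prime q ∈ {2, 11}.
153^176 ≡ 1 (mod 353)  [q = 2: ≡ 1 ✗]
153^32 ≡ 58 (mod 353)  [q = 11: ≢ 1 ✓]
153^176 ≡ 1 shows ord(153) | 176, strictly less than φ(353); not a primitive root.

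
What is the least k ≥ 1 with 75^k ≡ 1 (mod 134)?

22

By Lagrange's theorem, ord_134(75) divides φ(134) = φ(2)·φ(67) = 1·66 = 66 = 2 · 3 · 11.
Divisors of 66: 1, 2, 3, 6, 11, 22, 33, 66.
Test each divisor d:
75^1 ≡ 75 (mod 134)
75^2 ≡ 131 (mod 134)
75^3 ≡ 43 (mod 134)
75^6 ≡ 107 (mod 134)
75^11 ≡ 133 (mod 134)
75^22 ≡ 1 (mod 134) ✓
Hence ord(75) = 22.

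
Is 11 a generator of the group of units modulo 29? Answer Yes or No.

Yes

φ(29) = 29 − 1 = 28 = 2^2 · 7.
11 is a primitive root mod 29 iff 11^(φ(29)/q) ≢ 1 for every prime q | φ(29), i.e. q ∈ {2, 7}.
11^14 ≡ 28 (mod 29)  [q = 2: ≢ 1 ✓]
11^4 ≡ 25 (mod 29)  [q = 7: ≢ 1 ✓]
Every test exponent gives a nontrivial residue, hence 11 generates the full group.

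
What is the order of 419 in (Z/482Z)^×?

48

The order of 419 must divide φ(482) = φ(2)·φ(241) = 1·240 = 240 = 2^4 · 3 · 5.
Divisors of 240: 1, 2, 3, 4, 5, 6, 8, 10, 12, 15, 16, 20, 24, 30, 40, 48, 60, 80, 120, 240.
Compute 419^d (mod 482) for the divisors d until we hit 1:
419^1 ≡ 419
419^2 ≡ 113
419^3 ≡ 111
419^4 ≡ 237
419^5 ≡ 11
419^6 ≡ 271
419^8 ≡ 257
419^10 ≡ 121
419^12 ≡ 177
419^15 ≡ 367
419^16 ≡ 15
419^20 ≡ 181
419^24 ≡ 481
419^30 ≡ 211
419^40 ≡ 467
419^48 ≡ 1
Hence ord(419) = 48.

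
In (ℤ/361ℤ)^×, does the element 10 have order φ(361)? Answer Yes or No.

Yes

φ(361) = φ(19^2) = 19·(19−1) = 342 = 2 · 3^2 · 19.
Test 10^(342/q) mod 361 for each prime factor q of 342:
10^171 ≡ 360 (mod 361)  [q = 2: ≢ 1 ✓]
10^114 ≡ 68 (mod 361)  [q = 3: ≢ 1 ✓]
10^18 ≡ 286 (mod 361)  [q = 19: ≢ 1 ✓]
Every test exponent gives a nontrivial residue, hence 10 generates the full group.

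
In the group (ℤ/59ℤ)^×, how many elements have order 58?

φ(59) = 59 − 1 = 58 = 2 · 29.
(Z/59Z)^× is cyclic (|G| = 58); a cyclic group of order m has exactly φ(d) elements of each order d | m, and none otherwise.
58 = 2 · 29 divides 58, and φ(58) = 28.

28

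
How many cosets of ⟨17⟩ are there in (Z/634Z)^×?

Since 17 ∈ (Z/634Z)^×, its order divides φ(634) = φ(2)·φ(317) = 1·316 = 316 = 2^2 · 79.
Divisors of 316: 1, 2, 4, 79, 158, 316.
Compute 17^d (mod 634) for the divisors d until we hit 1:
17^1 ≡ 17
17^2 ≡ 289
17^4 ≡ 467
17^79 ≡ 431
17^158 ≡ 633
17^316 ≡ 1
Thus |⟨17⟩| = ord(17) = 316.
Index = |(Z/634Z)^×| / |⟨17⟩| = 316 / 316 = 1.

1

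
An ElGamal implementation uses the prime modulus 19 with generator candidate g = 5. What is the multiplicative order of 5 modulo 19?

The order of 5 must divide φ(19) = 19 − 1 = 18 = 2 · 3^2.
Divisors of 18: 1, 2, 3, 6, 9, 18.
Test each divisor d:
5^1 ≡ 5
5^2 ≡ 6
5^3 ≡ 11
5^6 ≡ 7
5^9 ≡ 1
So ord_19(5) = 9.

9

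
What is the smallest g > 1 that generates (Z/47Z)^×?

φ(47) = 47 − 1 = 46 = 2 · 23.
Test candidates g = 2, 3, … against the prime factors q ∈ {2, 23} of φ(47): g is a generator iff g^(46/q) ≢ 1 for every such q.
g = 2: 2^23 ≡ 1 — hits 1, so not a primitive root.
g = 3: 3^23 ≡ 1 — hits 1, so not a primitive root.
g = 4: 4^23 ≡ 1 — hits 1, so not a primitive root.
g = 5: 5^23 ≡ 46; 5^2 ≡ 25 — none is 1, so 5 is a primitive root.
So 5 is the smallest generator of (Z/47Z)^×.

5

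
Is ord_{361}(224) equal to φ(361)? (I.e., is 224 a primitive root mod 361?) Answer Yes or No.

Yes

φ(361) = φ(19^2) = 19·(19−1) = 342 = 2 · 3^2 · 19.
An element g generates (Z/361Z)^× iff g^(342/q) ≢ 1 (mod 361) for each prime q ∈ {2, 3, 19}.
224^171 ≡ 360 (mod 361)  [q = 2: ≢ 1 ✓]
224^114 ≡ 68 (mod 361)  [q = 3: ≢ 1 ✓]
224^18 ≡ 172 (mod 361)  [q = 19: ≢ 1 ✓]
Every test exponent gives a nontrivial residue, hence 224 generates the full group.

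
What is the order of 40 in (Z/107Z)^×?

53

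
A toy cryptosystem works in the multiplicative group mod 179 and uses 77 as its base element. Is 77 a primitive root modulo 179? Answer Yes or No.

φ(179) = 179 − 1 = 178 = 2 · 89.
An element g generates (Z/179Z)^× iff g^(178/q) ≢ 1 (mod 179) for each prime q ∈ {2, 89}.
77^89 ≡ 1 (mod 179)  [q = 2: ≡ 1 ✗]
77^2 ≡ 22 (mod 179)  [q = 89: ≢ 1 ✓]
The check at q = 2 fails, so 77 generates a proper subgroup.

No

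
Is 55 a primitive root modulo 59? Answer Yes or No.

Yes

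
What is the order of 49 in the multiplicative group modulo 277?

69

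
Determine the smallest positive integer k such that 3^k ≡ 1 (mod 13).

Since 3 ∈ (Z/13Z)^×, its order divides φ(13) = 13 − 1 = 12 = 2^2 · 3.
Divisors of 12: 1, 2, 3, 4, 6, 12.
Test each divisor d:
3^1 ≡ 3 (mod 13)
3^2 ≡ 9 (mod 13)
3^3 ≡ 1 (mod 13) ✓
Hence ord(3) = 3.

3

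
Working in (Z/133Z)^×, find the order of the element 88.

6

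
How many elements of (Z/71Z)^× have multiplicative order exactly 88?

0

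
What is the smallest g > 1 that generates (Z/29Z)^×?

2

φ(29) = 29 − 1 = 28 = 2^2 · 7.
g is a primitive root iff g^(28/q) ≢ 1 (mod 29) for each prime q ∈ {2, 7}.
g = 2: 2^14 ≡ 28; 2^4 ≡ 16 — none is 1, so 2 is a primitive root.
Hence the least primitive root of 29 is 2.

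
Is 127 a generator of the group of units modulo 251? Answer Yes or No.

φ(251) = 251 − 1 = 250 = 2 · 5^3.
It suffices to check that the order of 127 is not a proper divisor of 250: compute 127^(250/q) for q ∈ {2, 5}.
127^125 ≡ 250 (mod 251)  [q = 2: ≢ 1 ✓]
127^50 ≡ 219 (mod 251)  [q = 5: ≢ 1 ✓]
None equal 1, so ord_251(127) = 250: 127 is a primitive root.

Yes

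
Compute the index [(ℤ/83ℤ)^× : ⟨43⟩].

1

By Lagrange's theorem, ord_83(43) divides φ(83) = 83 − 1 = 82 = 2 · 41.
Divisors of 82: 1, 2, 41, 82.
Compute 43^d (mod 83) for the divisors d until we hit 1:
43^1 ≡ 43
43^2 ≡ 23
43^41 ≡ 82
43^82 ≡ 1
Thus |⟨43⟩| = ord(43) = 82.
The index is φ(83) / ord(43) = 82 / 82 = 1.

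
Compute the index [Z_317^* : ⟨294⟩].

2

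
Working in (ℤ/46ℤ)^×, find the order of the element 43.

The order of 43 must divide φ(46) = φ(2)·φ(23) = 1·22 = 22 = 2 · 11.
Divisors of 22: 1, 2, 11, 22.
Check 43^d mod 46 for each divisor in increasing order:
43^1 ≡ 43 (mod 46)
43^2 ≡ 9 (mod 46)
43^11 ≡ 45 (mod 46)
43^22 ≡ 1 (mod 46) ✓
So ord_46(43) = 22.

22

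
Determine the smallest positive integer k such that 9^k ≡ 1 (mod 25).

By Lagrange's theorem, ord_25(9) divides φ(25) = φ(5^2) = 5·(5−1) = 20 = 2^2 · 5.
Divisors of 20: 1, 2, 4, 5, 10, 20.
Compute 9^d (mod 25) for the divisors d until we hit 1:
9^1 ≡ 9
9^2 ≡ 6
9^4 ≡ 11
9^5 ≡ 24
9^10 ≡ 1
Hence ord(9) = 10.

10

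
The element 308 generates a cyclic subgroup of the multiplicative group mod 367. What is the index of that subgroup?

3

By Lagrange's theorem, ord_367(308) divides φ(367) = 367 − 1 = 366 = 2 · 3 · 61.
Divisors of 366: 1, 2, 3, 6, 61, 122, 183, 366.
Evaluate successive powers at the divisors of 366:
308^1 ≡ 308 (mod 367)
308^2 ≡ 178 (mod 367)
308^3 ≡ 141 (mod 367)
308^6 ≡ 63 (mod 367)
308^61 ≡ 366 (mod 367)
308^122 ≡ 1 (mod 367) ✓
So ord_367(308) = 122, hence |⟨308⟩| = 122.
The index is φ(367) / ord(308) = 366 / 122 = 3.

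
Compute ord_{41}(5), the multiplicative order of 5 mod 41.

20

By Lagrange's theorem, ord_41(5) divides φ(41) = 41 − 1 = 40 = 2^3 · 5.
Divisors of 40: 1, 2, 4, 5, 8, 10, 20, 40.
Test each divisor d:
5^1 ≡ 5
5^2 ≡ 25
5^4 ≡ 10
5^5 ≡ 9
5^8 ≡ 18
5^10 ≡ 40
5^20 ≡ 1
The smallest such exponent is 20, so the order of 5 is 20.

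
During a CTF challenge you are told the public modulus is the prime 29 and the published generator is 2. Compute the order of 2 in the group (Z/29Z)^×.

28

The order of 2 must divide φ(29) = 29 − 1 = 28 = 2^2 · 7.
Divisors of 28: 1, 2, 4, 7, 14, 28.
Test each divisor d:
2^1 ≡ 2 (mod 29)
2^2 ≡ 4 (mod 29)
2^4 ≡ 16 (mod 29)
2^7 ≡ 12 (mod 29)
2^14 ≡ 28 (mod 29)
2^28 ≡ 1 (mod 29) ✓
Hence ord(2) = 28.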